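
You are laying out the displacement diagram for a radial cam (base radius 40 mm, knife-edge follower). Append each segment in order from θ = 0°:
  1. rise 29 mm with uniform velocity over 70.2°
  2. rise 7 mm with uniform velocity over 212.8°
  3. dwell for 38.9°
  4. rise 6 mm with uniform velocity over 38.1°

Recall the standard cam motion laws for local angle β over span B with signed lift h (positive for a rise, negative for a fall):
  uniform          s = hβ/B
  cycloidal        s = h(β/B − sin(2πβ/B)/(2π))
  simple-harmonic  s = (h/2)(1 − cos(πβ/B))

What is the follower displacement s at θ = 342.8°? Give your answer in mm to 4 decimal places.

seg 1 [0°–70.2°] uniform, h=29: full span → s += 29 → s = 29.0000
seg 2 [70.2°–283°] uniform, h=7: full span → s += 7 → s = 36.0000
seg 3 [283°–321.9°] dwell: s stays 36.0000
seg 4 [321.9°–360°] uniform, h=6: θ=342.8° here. β=20.9, B=38.1. 6·20.9/38.1 = 3.2913 → s = 39.2913

39.2913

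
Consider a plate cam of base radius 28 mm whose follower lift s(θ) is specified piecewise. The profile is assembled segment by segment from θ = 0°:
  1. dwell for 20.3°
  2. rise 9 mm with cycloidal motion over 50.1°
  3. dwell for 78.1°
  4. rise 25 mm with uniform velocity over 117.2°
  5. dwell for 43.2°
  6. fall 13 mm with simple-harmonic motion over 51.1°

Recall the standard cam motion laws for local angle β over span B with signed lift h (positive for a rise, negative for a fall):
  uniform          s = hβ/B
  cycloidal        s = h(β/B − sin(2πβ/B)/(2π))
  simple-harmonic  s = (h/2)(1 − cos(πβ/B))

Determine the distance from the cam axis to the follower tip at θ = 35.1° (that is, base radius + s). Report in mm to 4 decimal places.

seg 1 [0°–20.3°] dwell: s stays 0.0000
seg 2 [20.3°–70.4°] cycloidal, h=9: θ=35.1° here. β=14.8, B=50.1. 9·(0.2954 − sin(2π·0.2954)/(2π)) = 1.2842 → s = 1.2842
radial distance = base radius + s = 28 + 1.2842 = 29.2842

29.2842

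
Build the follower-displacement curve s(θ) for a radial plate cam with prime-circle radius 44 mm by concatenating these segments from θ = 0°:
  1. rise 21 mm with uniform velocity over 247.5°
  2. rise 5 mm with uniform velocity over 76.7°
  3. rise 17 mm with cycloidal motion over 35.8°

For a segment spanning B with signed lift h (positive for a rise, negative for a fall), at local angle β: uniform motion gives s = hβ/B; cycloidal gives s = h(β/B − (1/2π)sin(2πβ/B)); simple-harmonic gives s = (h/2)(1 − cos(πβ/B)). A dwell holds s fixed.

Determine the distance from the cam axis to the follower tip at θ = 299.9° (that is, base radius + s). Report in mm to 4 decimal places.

seg 1 [0°–247.5°] uniform, h=21: full span → s += 21 → s = 21.0000
seg 2 [247.5°–324.2°] uniform, h=5: θ=299.9° here. β=52.4, B=76.7. 5·52.4/76.7 = 3.4159 → s = 24.4159
radial distance = base radius + s = 44 + 24.4159 = 68.4159

68.4159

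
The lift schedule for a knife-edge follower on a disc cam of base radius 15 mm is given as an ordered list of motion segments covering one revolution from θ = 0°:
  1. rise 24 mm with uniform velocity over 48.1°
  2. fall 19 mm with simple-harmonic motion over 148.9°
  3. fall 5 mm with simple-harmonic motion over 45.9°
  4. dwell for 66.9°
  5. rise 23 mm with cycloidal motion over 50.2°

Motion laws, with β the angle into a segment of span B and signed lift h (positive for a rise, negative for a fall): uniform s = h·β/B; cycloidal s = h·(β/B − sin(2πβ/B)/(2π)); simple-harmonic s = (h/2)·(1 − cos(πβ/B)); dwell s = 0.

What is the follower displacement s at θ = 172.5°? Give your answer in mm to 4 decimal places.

seg 1 [0°–48.1°] uniform, h=24: full span → s += 24 → s = 24.0000
seg 2 [48.1°–197°] simple-harmonic, h=-19: θ=172.5° here. β=124.4, B=148.9. -19/2·(1 − cos(π·0.8355)) = -17.7588 → s = 6.2412

6.2412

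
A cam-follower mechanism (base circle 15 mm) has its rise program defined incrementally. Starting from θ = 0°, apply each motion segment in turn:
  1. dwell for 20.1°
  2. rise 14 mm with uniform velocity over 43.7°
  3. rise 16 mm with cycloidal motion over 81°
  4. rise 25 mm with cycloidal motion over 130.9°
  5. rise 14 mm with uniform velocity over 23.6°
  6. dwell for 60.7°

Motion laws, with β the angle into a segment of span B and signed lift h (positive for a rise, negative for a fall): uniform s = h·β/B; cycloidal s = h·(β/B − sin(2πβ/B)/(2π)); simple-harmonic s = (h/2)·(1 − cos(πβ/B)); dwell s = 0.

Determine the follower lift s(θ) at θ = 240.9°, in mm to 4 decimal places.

seg 1 [0°–20.1°] dwell: s stays 0.0000
seg 2 [20.1°–63.8°] uniform, h=14: full span → s += 14 → s = 14.0000
seg 3 [63.8°–144.8°] cycloidal, h=16: full span → s += 16 → s = 30.0000
seg 4 [144.8°–275.7°] cycloidal, h=25: θ=240.9° here. β=96.1, B=130.9. 25·(0.7341 − sin(2π·0.7341)/(2π)) = 22.3129 → s = 52.3129

52.3129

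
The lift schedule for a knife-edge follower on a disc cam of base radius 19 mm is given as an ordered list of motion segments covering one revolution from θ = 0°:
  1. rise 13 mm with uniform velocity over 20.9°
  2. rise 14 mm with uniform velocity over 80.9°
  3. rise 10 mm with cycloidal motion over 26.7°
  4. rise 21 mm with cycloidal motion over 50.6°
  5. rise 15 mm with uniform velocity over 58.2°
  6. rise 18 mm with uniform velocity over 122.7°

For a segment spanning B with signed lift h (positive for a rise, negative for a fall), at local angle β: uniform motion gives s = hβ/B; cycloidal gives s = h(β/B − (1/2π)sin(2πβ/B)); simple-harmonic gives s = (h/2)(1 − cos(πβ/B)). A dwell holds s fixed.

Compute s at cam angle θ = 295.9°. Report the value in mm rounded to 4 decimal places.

seg 1 [0°–20.9°] uniform, h=13: full span → s += 13 → s = 13.0000
seg 2 [20.9°–101.8°] uniform, h=14: full span → s += 14 → s = 27.0000
seg 3 [101.8°–128.5°] cycloidal, h=10: full span → s += 10 → s = 37.0000
seg 4 [128.5°–179.1°] cycloidal, h=21: full span → s += 21 → s = 58.0000
seg 5 [179.1°–237.3°] uniform, h=15: full span → s += 15 → s = 73.0000
seg 6 [237.3°–360°] uniform, h=18: θ=295.9° here. β=58.6, B=122.7. 18·58.6/122.7 = 8.5966 → s = 81.5966

81.5966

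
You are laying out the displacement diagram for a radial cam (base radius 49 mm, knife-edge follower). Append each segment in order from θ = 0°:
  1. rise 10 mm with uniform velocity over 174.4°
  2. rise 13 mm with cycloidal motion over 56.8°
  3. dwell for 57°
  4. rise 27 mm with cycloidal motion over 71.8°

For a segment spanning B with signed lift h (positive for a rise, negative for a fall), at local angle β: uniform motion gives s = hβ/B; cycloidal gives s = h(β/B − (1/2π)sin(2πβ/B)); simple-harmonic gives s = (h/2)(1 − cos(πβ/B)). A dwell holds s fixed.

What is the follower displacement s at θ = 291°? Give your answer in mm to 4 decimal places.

seg 1 [0°–174.4°] uniform, h=10: full span → s += 10 → s = 10.0000
seg 2 [174.4°–231.2°] cycloidal, h=13: full span → s += 13 → s = 23.0000
seg 3 [231.2°–288.2°] dwell: s stays 23.0000
seg 4 [288.2°–360°] cycloidal, h=27: θ=291° here. β=2.8, B=71.8. 27·(0.0390 − sin(2π·0.0390)/(2π)) = 0.0105 → s = 23.0105

23.0105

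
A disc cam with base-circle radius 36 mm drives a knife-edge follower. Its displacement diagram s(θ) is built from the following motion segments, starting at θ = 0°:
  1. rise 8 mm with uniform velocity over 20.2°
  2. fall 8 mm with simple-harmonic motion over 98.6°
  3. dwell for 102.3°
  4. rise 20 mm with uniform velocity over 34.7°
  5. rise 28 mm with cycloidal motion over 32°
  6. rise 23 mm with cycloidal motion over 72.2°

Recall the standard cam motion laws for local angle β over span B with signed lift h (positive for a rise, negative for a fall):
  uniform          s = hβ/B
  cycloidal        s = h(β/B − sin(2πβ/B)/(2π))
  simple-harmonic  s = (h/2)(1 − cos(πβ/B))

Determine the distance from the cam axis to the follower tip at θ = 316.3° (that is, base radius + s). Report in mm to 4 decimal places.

seg 1 [0°–20.2°] uniform, h=8: full span → s += 8 → s = 8.0000
seg 2 [20.2°–118.8°] simple-harmonic, h=-8: full span → s += -8 → s = 0.0000
seg 3 [118.8°–221.1°] dwell: s stays 0.0000
seg 4 [221.1°–255.8°] uniform, h=20: full span → s += 20 → s = 20.0000
seg 5 [255.8°–287.8°] cycloidal, h=28: full span → s += 28 → s = 48.0000
seg 6 [287.8°–360°] cycloidal, h=23: θ=316.3° here. β=28.5, B=72.2. 23·(0.3947 − sin(2π·0.3947)/(2π)) = 6.8306 → s = 54.8306
radial distance = base radius + s = 36 + 54.8306 = 90.8306

90.8306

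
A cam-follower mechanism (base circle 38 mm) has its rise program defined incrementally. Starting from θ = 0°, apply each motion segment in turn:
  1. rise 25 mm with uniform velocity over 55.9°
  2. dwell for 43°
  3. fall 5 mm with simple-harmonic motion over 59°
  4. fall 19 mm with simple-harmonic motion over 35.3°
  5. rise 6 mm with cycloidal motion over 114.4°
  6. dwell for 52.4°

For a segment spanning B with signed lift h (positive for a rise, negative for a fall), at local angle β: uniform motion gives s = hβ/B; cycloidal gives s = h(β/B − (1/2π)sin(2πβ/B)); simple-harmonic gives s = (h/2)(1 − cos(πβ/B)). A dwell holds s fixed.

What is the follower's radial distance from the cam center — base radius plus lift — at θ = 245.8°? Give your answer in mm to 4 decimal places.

seg 1 [0°–55.9°] uniform, h=25: full span → s += 25 → s = 25.0000
seg 2 [55.9°–98.9°] dwell: s stays 25.0000
seg 3 [98.9°–157.9°] simple-harmonic, h=-5: full span → s += -5 → s = 20.0000
seg 4 [157.9°–193.2°] simple-harmonic, h=-19: full span → s += -19 → s = 1.0000
seg 5 [193.2°–307.6°] cycloidal, h=6: θ=245.8° here. β=52.6, B=114.4. 6·(0.4598 − sin(2π·0.4598)/(2π)) = 2.5200 → s = 3.5200
radial distance = base radius + s = 38 + 3.5200 = 41.5200

41.5200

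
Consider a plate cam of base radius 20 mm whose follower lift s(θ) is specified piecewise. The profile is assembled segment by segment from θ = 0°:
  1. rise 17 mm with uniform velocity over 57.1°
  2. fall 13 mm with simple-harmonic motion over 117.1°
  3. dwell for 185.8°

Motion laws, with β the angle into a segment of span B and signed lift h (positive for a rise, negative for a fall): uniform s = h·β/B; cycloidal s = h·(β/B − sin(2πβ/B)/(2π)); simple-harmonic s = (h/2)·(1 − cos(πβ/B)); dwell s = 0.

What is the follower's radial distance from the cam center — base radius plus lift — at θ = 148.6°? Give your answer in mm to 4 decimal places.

seg 1 [0°–57.1°] uniform, h=17: full span → s += 17 → s = 17.0000
seg 2 [57.1°–174.2°] simple-harmonic, h=-13: θ=148.6° here. β=91.5, B=117.1. -13/2·(1 − cos(π·0.7814)) = -11.5263 → s = 5.4737
radial distance = base radius + s = 20 + 5.4737 = 25.4737

25.4737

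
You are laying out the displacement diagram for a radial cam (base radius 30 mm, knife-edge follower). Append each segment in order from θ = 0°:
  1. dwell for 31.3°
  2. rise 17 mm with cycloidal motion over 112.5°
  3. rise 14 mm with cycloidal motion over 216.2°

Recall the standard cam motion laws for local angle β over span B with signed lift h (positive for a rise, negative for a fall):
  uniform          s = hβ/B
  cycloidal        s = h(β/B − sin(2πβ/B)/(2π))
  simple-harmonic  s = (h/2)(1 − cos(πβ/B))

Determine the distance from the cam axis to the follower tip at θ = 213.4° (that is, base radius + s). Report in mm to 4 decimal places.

seg 1 [0°–31.3°] dwell: s stays 0.0000
seg 2 [31.3°–143.8°] cycloidal, h=17: full span → s += 17 → s = 17.0000
seg 3 [143.8°–360°] cycloidal, h=14: θ=213.4° here. β=69.6, B=216.2. 14·(0.3219 − sin(2π·0.3219)/(2π)) = 2.5024 → s = 19.5024
radial distance = base radius + s = 30 + 19.5024 = 49.5024

49.5024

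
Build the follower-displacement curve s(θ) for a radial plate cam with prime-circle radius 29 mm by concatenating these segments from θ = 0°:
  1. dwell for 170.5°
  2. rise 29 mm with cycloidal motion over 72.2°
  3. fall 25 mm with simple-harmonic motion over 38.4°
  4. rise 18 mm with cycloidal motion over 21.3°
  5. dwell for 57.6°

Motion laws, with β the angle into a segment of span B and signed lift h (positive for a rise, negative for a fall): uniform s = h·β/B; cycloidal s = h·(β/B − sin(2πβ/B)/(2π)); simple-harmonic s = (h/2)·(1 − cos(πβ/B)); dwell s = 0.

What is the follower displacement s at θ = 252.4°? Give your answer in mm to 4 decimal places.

seg 1 [0°–170.5°] dwell: s stays 0.0000
seg 2 [170.5°–242.7°] cycloidal, h=29: full span → s += 29 → s = 29.0000
seg 3 [242.7°–281.1°] simple-harmonic, h=-25: θ=252.4° here. β=9.7, B=38.4. -25/2·(1 − cos(π·0.2526)) = -3.7338 → s = 25.2662

25.2662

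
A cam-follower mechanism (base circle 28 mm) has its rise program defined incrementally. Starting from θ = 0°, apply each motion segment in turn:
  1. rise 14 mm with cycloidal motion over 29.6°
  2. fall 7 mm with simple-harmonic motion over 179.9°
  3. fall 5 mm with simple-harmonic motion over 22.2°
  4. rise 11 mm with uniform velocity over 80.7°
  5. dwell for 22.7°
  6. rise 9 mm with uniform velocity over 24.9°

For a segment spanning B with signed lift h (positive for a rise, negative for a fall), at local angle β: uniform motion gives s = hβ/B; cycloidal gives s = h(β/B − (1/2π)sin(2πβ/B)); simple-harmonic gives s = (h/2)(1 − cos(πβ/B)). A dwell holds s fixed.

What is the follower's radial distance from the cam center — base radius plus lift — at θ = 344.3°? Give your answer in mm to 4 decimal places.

seg 1 [0°–29.6°] cycloidal, h=14: full span → s += 14 → s = 14.0000
seg 2 [29.6°–209.5°] simple-harmonic, h=-7: full span → s += -7 → s = 7.0000
seg 3 [209.5°–231.7°] simple-harmonic, h=-5: full span → s += -5 → s = 2.0000
seg 4 [231.7°–312.4°] uniform, h=11: full span → s += 11 → s = 13.0000
seg 5 [312.4°–335.1°] dwell: s stays 13.0000
seg 6 [335.1°–360°] uniform, h=9: θ=344.3° here. β=9.2, B=24.9. 9·9.2/24.9 = 3.3253 → s = 16.3253
radial distance = base radius + s = 28 + 16.3253 = 44.3253

44.3253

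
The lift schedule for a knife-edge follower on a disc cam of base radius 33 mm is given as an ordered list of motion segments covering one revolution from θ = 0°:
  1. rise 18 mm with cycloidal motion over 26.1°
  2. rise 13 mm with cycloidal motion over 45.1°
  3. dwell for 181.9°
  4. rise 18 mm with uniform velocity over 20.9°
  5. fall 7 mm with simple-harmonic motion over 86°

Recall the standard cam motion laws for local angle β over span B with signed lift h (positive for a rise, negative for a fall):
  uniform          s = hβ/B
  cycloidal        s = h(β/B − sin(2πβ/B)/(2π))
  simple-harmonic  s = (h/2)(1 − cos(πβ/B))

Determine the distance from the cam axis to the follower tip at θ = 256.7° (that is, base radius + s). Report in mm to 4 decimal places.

seg 1 [0°–26.1°] cycloidal, h=18: full span → s += 18 → s = 18.0000
seg 2 [26.1°–71.2°] cycloidal, h=13: full span → s += 13 → s = 31.0000
seg 3 [71.2°–253.1°] dwell: s stays 31.0000
seg 4 [253.1°–274°] uniform, h=18: θ=256.7° here. β=3.6, B=20.9. 18·3.6/20.9 = 3.1005 → s = 34.1005
radial distance = base radius + s = 33 + 34.1005 = 67.1005

67.1005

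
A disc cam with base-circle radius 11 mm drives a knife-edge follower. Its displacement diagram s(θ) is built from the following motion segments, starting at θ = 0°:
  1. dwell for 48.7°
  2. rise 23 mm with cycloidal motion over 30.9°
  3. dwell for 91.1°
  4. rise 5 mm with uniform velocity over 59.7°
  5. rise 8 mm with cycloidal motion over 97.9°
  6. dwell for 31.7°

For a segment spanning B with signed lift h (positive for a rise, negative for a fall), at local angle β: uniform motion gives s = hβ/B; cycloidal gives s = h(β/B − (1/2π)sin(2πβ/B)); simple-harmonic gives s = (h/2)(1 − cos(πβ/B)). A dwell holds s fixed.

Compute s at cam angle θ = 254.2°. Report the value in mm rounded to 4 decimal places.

seg 1 [0°–48.7°] dwell: s stays 0.0000
seg 2 [48.7°–79.6°] cycloidal, h=23: full span → s += 23 → s = 23.0000
seg 3 [79.6°–170.7°] dwell: s stays 23.0000
seg 4 [170.7°–230.4°] uniform, h=5: full span → s += 5 → s = 28.0000
seg 5 [230.4°–328.3°] cycloidal, h=8: θ=254.2° here. β=23.8, B=97.9. 8·(0.2431 − sin(2π·0.2431)/(2π)) = 0.6728 → s = 28.6728

28.6728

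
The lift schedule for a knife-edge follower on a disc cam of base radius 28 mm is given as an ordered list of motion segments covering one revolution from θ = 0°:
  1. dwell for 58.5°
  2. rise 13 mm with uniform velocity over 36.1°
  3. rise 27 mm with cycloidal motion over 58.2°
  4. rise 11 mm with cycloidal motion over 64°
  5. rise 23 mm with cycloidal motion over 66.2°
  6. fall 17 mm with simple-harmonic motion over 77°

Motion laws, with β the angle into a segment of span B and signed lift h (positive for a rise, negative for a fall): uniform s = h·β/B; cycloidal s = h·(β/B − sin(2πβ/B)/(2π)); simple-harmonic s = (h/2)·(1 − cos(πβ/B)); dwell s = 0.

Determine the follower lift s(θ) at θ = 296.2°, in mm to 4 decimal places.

seg 1 [0°–58.5°] dwell: s stays 0.0000
seg 2 [58.5°–94.6°] uniform, h=13: full span → s += 13 → s = 13.0000
seg 3 [94.6°–152.8°] cycloidal, h=27: full span → s += 27 → s = 40.0000
seg 4 [152.8°–216.8°] cycloidal, h=11: full span → s += 11 → s = 51.0000
seg 5 [216.8°–283°] cycloidal, h=23: full span → s += 23 → s = 74.0000
seg 6 [283°–360°] simple-harmonic, h=-17: θ=296.2° here. β=13.2, B=77. -17/2·(1 − cos(π·0.1714)) = -1.2032 → s = 72.7968

72.7968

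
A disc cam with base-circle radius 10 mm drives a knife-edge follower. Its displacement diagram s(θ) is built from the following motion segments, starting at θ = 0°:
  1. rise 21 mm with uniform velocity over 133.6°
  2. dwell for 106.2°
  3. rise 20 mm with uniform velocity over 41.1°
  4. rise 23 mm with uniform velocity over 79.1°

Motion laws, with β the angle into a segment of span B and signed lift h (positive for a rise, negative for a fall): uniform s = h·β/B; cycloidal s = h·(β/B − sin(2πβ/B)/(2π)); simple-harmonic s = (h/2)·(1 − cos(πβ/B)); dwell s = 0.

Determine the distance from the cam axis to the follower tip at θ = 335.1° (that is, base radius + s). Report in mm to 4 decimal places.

seg 1 [0°–133.6°] uniform, h=21: full span → s += 21 → s = 21.0000
seg 2 [133.6°–239.8°] dwell: s stays 21.0000
seg 3 [239.8°–280.9°] uniform, h=20: full span → s += 20 → s = 41.0000
seg 4 [280.9°–360°] uniform, h=23: θ=335.1° here. β=54.2, B=79.1. 23·54.2/79.1 = 15.7598 → s = 56.7598
radial distance = base radius + s = 10 + 56.7598 = 66.7598

66.7598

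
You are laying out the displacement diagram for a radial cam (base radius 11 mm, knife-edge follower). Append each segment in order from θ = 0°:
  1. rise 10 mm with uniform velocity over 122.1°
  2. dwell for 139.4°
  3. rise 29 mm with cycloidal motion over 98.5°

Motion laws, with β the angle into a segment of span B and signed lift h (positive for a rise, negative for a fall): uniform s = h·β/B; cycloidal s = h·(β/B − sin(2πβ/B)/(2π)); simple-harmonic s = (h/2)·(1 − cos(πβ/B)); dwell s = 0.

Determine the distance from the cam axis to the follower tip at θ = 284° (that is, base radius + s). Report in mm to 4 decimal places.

seg 1 [0°–122.1°] uniform, h=10: full span → s += 10 → s = 10.0000
seg 2 [122.1°–261.5°] dwell: s stays 10.0000
seg 3 [261.5°–360°] cycloidal, h=29: θ=284° here. β=22.5, B=98.5. 29·(0.2284 − sin(2π·0.2284)/(2π)) = 2.0512 → s = 12.0512
radial distance = base radius + s = 11 + 12.0512 = 23.0512

23.0512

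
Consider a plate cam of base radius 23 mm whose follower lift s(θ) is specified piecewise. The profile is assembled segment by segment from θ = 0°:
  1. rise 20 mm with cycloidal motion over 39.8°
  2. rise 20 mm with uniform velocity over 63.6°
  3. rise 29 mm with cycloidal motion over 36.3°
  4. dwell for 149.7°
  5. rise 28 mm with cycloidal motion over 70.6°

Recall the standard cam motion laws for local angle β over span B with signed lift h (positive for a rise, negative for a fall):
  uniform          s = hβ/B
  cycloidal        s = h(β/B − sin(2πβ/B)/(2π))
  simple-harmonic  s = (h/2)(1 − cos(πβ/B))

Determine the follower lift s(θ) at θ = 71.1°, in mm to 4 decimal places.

seg 1 [0°–39.8°] cycloidal, h=20: full span → s += 20 → s = 20.0000
seg 2 [39.8°–103.4°] uniform, h=20: θ=71.1° here. β=31.3, B=63.6. 20·31.3/63.6 = 9.8428 → s = 29.8428

29.8428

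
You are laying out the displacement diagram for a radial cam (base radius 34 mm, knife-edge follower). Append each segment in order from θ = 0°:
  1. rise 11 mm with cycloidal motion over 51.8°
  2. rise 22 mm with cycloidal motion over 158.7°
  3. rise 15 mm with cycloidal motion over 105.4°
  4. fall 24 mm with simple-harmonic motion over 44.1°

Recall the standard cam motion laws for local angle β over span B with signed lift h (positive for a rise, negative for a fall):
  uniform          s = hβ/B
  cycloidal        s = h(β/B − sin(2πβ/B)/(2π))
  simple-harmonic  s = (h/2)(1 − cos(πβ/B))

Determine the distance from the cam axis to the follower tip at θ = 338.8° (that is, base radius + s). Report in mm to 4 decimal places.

seg 1 [0°–51.8°] cycloidal, h=11: full span → s += 11 → s = 11.0000
seg 2 [51.8°–210.5°] cycloidal, h=22: full span → s += 22 → s = 33.0000
seg 3 [210.5°–315.9°] cycloidal, h=15: full span → s += 15 → s = 48.0000
seg 4 [315.9°–360°] simple-harmonic, h=-24: θ=338.8° here. β=22.9, B=44.1. -24/2·(1 − cos(π·0.5193)) = -12.7262 → s = 35.2738
radial distance = base radius + s = 34 + 35.2738 = 69.2738

69.2738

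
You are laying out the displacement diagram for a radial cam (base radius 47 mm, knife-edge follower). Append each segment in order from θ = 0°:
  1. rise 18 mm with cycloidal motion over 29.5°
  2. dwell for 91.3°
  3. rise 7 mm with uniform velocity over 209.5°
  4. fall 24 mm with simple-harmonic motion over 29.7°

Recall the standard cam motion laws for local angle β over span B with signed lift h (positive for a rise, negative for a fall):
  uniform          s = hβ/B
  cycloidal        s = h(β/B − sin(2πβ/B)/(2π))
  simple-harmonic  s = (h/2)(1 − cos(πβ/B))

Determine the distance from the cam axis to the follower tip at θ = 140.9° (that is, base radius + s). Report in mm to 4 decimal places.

seg 1 [0°–29.5°] cycloidal, h=18: full span → s += 18 → s = 18.0000
seg 2 [29.5°–120.8°] dwell: s stays 18.0000
seg 3 [120.8°–330.3°] uniform, h=7: θ=140.9° here. β=20.1, B=209.5. 7·20.1/209.5 = 0.6716 → s = 18.6716
radial distance = base radius + s = 47 + 18.6716 = 65.6716

65.6716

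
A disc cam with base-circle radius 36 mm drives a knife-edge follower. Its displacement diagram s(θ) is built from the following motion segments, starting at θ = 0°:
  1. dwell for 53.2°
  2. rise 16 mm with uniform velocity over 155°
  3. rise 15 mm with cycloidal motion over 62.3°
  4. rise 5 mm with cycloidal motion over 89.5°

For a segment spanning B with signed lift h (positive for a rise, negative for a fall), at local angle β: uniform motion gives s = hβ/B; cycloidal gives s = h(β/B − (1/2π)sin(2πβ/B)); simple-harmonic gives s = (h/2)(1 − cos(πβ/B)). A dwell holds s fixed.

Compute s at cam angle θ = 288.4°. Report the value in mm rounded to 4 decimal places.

seg 1 [0°–53.2°] dwell: s stays 0.0000
seg 2 [53.2°–208.2°] uniform, h=16: full span → s += 16 → s = 16.0000
seg 3 [208.2°–270.5°] cycloidal, h=15: full span → s += 15 → s = 31.0000
seg 4 [270.5°–360°] cycloidal, h=5: θ=288.4° here. β=17.9, B=89.5. 5·(0.2000 − sin(2π·0.2000)/(2π)) = 0.2432 → s = 31.2432

31.2432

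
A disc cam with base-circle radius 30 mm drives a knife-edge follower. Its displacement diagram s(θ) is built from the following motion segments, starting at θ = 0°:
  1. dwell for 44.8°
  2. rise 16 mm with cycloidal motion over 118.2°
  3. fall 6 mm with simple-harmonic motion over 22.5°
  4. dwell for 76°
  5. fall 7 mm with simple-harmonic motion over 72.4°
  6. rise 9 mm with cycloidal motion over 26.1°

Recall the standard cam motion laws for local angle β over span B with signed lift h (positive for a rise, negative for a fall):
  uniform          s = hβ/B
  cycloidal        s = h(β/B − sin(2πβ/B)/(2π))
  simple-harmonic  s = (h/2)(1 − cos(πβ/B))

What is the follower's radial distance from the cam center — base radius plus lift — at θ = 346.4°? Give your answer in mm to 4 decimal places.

seg 1 [0°–44.8°] dwell: s stays 0.0000
seg 2 [44.8°–163°] cycloidal, h=16: full span → s += 16 → s = 16.0000
seg 3 [163°–185.5°] simple-harmonic, h=-6: full span → s += -6 → s = 10.0000
seg 4 [185.5°–261.5°] dwell: s stays 10.0000
seg 5 [261.5°–333.9°] simple-harmonic, h=-7: full span → s += -7 → s = 3.0000
seg 6 [333.9°–360°] cycloidal, h=9: θ=346.4° here. β=12.5, B=26.1. 9·(0.4789 − sin(2π·0.4789)/(2π)) = 4.1212 → s = 7.1212
radial distance = base radius + s = 30 + 7.1212 = 37.1212

37.1212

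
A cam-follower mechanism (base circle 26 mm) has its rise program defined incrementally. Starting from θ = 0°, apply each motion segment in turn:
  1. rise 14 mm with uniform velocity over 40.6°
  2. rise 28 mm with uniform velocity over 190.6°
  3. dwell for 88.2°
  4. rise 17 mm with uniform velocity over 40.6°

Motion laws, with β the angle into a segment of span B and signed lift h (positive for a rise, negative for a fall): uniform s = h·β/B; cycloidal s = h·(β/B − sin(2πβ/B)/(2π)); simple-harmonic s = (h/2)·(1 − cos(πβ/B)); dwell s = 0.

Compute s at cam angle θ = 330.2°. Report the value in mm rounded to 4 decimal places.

seg 1 [0°–40.6°] uniform, h=14: full span → s += 14 → s = 14.0000
seg 2 [40.6°–231.2°] uniform, h=28: full span → s += 28 → s = 42.0000
seg 3 [231.2°–319.4°] dwell: s stays 42.0000
seg 4 [319.4°–360°] uniform, h=17: θ=330.2° here. β=10.8, B=40.6. 17·10.8/40.6 = 4.5222 → s = 46.5222

46.5222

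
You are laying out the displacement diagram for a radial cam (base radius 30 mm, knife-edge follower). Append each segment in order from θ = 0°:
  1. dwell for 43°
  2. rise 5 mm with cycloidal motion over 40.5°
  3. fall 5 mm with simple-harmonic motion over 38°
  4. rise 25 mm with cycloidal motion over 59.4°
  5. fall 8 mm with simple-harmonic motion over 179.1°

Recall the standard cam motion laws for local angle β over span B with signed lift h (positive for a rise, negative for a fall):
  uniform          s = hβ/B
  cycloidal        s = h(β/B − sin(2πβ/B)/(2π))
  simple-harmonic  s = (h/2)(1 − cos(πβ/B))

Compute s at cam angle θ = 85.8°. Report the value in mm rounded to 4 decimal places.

seg 1 [0°–43°] dwell: s stays 0.0000
seg 2 [43°–83.5°] cycloidal, h=5: full span → s += 5 → s = 5.0000
seg 3 [83.5°–121.5°] simple-harmonic, h=-5: θ=85.8° here. β=2.3, B=38. -5/2·(1 − cos(π·0.0605)) = -0.0451 → s = 4.9549

4.9549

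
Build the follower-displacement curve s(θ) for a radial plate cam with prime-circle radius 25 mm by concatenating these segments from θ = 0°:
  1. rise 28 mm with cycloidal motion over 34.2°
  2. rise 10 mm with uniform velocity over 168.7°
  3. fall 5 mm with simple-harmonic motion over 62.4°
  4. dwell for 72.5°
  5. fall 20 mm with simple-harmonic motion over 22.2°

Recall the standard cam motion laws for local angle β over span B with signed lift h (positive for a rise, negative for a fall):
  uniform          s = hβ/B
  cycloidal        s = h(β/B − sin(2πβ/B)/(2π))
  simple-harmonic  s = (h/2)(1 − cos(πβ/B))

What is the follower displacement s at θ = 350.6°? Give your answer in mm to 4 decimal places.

seg 1 [0°–34.2°] cycloidal, h=28: full span → s += 28 → s = 28.0000
seg 2 [34.2°–202.9°] uniform, h=10: full span → s += 10 → s = 38.0000
seg 3 [202.9°–265.3°] simple-harmonic, h=-5: full span → s += -5 → s = 33.0000
seg 4 [265.3°–337.8°] dwell: s stays 33.0000
seg 5 [337.8°–360°] simple-harmonic, h=-20: θ=350.6° here. β=12.8, B=22.2. -20/2·(1 − cos(π·0.5766)) = -12.3826 → s = 20.6174

20.6174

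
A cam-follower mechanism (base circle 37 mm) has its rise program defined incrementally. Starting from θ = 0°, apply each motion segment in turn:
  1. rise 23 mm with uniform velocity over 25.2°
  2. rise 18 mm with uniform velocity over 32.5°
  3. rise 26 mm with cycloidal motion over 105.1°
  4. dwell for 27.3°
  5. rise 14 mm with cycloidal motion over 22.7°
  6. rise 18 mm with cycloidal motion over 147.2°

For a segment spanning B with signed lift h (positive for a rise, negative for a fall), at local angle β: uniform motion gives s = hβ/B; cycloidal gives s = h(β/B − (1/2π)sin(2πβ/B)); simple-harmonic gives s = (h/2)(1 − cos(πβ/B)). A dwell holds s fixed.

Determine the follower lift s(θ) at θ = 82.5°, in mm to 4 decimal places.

seg 1 [0°–25.2°] uniform, h=23: full span → s += 23 → s = 23.0000
seg 2 [25.2°–57.7°] uniform, h=18: full span → s += 18 → s = 41.0000
seg 3 [57.7°–162.8°] cycloidal, h=26: θ=82.5° here. β=24.8, B=105.1. 26·(0.2360 − sin(2π·0.2360)/(2π)) = 2.0132 → s = 43.0132

43.0132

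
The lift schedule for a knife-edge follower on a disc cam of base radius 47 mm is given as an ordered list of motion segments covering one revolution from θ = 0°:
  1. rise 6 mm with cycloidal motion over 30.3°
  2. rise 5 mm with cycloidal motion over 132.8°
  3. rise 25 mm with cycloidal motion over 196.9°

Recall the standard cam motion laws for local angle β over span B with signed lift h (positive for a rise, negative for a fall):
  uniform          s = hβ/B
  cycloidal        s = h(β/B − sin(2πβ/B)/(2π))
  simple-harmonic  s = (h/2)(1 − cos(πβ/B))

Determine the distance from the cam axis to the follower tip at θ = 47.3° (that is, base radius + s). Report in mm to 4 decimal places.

seg 1 [0°–30.3°] cycloidal, h=6: full span → s += 6 → s = 6.0000
seg 2 [30.3°–163.1°] cycloidal, h=5: θ=47.3° here. β=17, B=132.8. 5·(0.1280 − sin(2π·0.1280)/(2π)) = 0.0668 → s = 6.0668
radial distance = base radius + s = 47 + 6.0668 = 53.0668

53.0668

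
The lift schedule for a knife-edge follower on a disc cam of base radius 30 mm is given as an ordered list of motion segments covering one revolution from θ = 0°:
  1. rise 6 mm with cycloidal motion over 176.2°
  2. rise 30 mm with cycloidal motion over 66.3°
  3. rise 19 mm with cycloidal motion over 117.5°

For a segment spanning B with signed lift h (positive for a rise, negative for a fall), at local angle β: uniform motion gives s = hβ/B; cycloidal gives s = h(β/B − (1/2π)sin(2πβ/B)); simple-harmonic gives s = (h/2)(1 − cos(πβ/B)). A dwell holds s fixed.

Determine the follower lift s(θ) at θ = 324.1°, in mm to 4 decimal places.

seg 1 [0°–176.2°] cycloidal, h=6: full span → s += 6 → s = 6.0000
seg 2 [176.2°–242.5°] cycloidal, h=30: full span → s += 30 → s = 36.0000
seg 3 [242.5°–360°] cycloidal, h=19: θ=324.1° here. β=81.6, B=117.5. 19·(0.6945 − sin(2π·0.6945)/(2π)) = 16.0366 → s = 52.0366

52.0366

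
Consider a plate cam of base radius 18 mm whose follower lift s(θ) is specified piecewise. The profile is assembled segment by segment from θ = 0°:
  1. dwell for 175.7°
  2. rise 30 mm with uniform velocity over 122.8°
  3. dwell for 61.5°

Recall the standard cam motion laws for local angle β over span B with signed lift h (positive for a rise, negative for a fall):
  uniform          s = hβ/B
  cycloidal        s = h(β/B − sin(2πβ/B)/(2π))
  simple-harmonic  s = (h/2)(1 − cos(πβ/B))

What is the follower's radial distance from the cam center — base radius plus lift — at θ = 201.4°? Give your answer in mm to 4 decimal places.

seg 1 [0°–175.7°] dwell: s stays 0.0000
seg 2 [175.7°–298.5°] uniform, h=30: θ=201.4° here. β=25.7, B=122.8. 30·25.7/122.8 = 6.2785 → s = 6.2785
radial distance = base radius + s = 18 + 6.2785 = 24.2785

24.2785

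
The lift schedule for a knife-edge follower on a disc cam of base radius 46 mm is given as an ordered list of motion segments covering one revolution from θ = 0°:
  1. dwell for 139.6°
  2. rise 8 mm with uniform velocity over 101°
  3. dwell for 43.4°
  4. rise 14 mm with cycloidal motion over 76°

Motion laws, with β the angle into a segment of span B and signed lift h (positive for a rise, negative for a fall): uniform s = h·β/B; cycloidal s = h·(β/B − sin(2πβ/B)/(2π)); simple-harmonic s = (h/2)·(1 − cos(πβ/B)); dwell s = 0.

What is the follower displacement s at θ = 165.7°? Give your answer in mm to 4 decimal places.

seg 1 [0°–139.6°] dwell: s stays 0.0000
seg 2 [139.6°–240.6°] uniform, h=8: θ=165.7° here. β=26.1, B=101. 8·26.1/101 = 2.0673 → s = 2.0673

2.0673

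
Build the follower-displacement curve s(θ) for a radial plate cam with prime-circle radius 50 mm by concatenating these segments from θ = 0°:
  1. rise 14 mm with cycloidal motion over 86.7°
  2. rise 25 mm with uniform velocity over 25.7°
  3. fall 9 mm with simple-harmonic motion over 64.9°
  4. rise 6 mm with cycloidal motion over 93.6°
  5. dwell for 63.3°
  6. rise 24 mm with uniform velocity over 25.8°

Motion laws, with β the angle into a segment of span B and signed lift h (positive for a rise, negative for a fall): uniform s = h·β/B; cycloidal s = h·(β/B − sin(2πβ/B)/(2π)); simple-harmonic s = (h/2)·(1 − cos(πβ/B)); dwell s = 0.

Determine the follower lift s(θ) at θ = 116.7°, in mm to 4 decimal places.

seg 1 [0°–86.7°] cycloidal, h=14: full span → s += 14 → s = 14.0000
seg 2 [86.7°–112.4°] uniform, h=25: full span → s += 25 → s = 39.0000
seg 3 [112.4°–177.3°] simple-harmonic, h=-9: θ=116.7° here. β=4.3, B=64.9. -9/2·(1 − cos(π·0.0663)) = -0.0971 → s = 38.9029

38.9029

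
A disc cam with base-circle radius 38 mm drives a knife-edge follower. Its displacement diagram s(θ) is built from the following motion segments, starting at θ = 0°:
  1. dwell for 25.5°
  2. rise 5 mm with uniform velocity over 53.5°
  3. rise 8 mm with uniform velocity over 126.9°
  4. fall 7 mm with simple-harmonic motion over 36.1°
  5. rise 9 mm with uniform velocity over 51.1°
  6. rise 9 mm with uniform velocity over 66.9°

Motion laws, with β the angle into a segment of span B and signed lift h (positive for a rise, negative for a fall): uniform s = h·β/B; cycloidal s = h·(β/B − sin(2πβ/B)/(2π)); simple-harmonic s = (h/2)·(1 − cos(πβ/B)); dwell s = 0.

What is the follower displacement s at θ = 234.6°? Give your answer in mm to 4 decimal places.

seg 1 [0°–25.5°] dwell: s stays 0.0000
seg 2 [25.5°–79°] uniform, h=5: full span → s += 5 → s = 5.0000
seg 3 [79°–205.9°] uniform, h=8: full span → s += 8 → s = 13.0000
seg 4 [205.9°–242°] simple-harmonic, h=-7: θ=234.6° here. β=28.7, B=36.1. -7/2·(1 − cos(π·0.7950)) = -6.2990 → s = 6.7010

6.7010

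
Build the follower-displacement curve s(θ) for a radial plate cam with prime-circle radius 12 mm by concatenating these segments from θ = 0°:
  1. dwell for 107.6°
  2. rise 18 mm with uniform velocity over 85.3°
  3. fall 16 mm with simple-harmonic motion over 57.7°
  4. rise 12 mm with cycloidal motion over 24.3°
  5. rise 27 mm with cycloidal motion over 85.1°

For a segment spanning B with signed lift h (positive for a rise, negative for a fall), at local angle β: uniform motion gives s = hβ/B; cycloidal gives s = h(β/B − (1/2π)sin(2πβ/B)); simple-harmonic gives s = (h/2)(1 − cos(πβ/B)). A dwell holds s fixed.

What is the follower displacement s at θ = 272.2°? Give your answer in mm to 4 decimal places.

seg 1 [0°–107.6°] dwell: s stays 0.0000
seg 2 [107.6°–192.9°] uniform, h=18: full span → s += 18 → s = 18.0000
seg 3 [192.9°–250.6°] simple-harmonic, h=-16: full span → s += -16 → s = 2.0000
seg 4 [250.6°–274.9°] cycloidal, h=12: θ=272.2° here. β=21.6, B=24.3. 12·(0.8889 − sin(2π·0.8889)/(2π)) = 11.8943 → s = 13.8943

13.8943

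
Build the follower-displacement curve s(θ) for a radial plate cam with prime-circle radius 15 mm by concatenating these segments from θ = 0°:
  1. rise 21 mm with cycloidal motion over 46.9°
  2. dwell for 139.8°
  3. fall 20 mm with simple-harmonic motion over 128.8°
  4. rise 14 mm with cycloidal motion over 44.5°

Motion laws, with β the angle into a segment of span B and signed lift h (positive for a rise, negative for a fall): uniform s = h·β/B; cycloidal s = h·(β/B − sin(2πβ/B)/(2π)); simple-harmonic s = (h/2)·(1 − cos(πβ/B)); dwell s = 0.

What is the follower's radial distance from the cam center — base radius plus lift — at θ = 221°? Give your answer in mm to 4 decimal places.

seg 1 [0°–46.9°] cycloidal, h=21: full span → s += 21 → s = 21.0000
seg 2 [46.9°–186.7°] dwell: s stays 21.0000
seg 3 [186.7°–315.5°] simple-harmonic, h=-20: θ=221° here. β=34.3, B=128.8. -20/2·(1 − cos(π·0.2663)) = -3.3002 → s = 17.6998
radial distance = base radius + s = 15 + 17.6998 = 32.6998

32.6998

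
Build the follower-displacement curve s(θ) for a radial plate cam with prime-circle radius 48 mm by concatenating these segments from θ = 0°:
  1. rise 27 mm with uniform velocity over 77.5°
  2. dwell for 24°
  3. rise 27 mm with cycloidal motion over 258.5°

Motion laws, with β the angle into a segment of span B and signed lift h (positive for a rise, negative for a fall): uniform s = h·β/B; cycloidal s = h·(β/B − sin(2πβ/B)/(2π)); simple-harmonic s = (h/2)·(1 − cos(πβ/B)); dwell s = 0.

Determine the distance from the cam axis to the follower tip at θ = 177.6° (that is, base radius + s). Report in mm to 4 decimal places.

seg 1 [0°–77.5°] uniform, h=27: full span → s += 27 → s = 27.0000
seg 2 [77.5°–101.5°] dwell: s stays 27.0000
seg 3 [101.5°–360°] cycloidal, h=27: θ=177.6° here. β=76.1, B=258.5. 27·(0.2944 − sin(2π·0.2944)/(2π)) = 3.8174 → s = 30.8174
radial distance = base radius + s = 48 + 30.8174 = 78.8174

78.8174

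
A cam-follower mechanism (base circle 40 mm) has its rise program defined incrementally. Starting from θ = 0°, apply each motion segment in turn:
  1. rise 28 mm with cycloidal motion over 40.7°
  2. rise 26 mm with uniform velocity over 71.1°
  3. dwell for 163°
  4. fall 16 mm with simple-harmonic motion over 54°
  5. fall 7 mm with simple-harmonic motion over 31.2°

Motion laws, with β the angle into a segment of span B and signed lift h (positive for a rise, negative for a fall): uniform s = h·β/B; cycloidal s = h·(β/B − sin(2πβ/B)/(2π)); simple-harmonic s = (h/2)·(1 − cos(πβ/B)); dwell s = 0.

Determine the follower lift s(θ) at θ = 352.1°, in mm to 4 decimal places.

seg 1 [0°–40.7°] cycloidal, h=28: full span → s += 28 → s = 28.0000
seg 2 [40.7°–111.8°] uniform, h=26: full span → s += 26 → s = 54.0000
seg 3 [111.8°–274.8°] dwell: s stays 54.0000
seg 4 [274.8°–328.8°] simple-harmonic, h=-16: full span → s += -16 → s = 38.0000
seg 5 [328.8°–360°] simple-harmonic, h=-7: θ=352.1° here. β=23.3, B=31.2. -7/2·(1 − cos(π·0.7468)) = -5.9498 → s = 32.0502

32.0502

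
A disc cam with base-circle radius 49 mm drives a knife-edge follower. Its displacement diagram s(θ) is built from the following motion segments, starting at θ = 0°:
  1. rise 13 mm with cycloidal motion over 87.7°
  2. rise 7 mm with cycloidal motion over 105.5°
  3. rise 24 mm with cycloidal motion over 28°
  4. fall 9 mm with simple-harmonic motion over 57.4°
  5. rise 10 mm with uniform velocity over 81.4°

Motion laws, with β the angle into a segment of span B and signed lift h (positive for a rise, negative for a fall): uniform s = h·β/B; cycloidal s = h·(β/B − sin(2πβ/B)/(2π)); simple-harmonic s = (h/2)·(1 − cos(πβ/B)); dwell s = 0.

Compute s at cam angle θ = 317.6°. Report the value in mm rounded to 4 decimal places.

seg 1 [0°–87.7°] cycloidal, h=13: full span → s += 13 → s = 13.0000
seg 2 [87.7°–193.2°] cycloidal, h=7: full span → s += 7 → s = 20.0000
seg 3 [193.2°–221.2°] cycloidal, h=24: full span → s += 24 → s = 44.0000
seg 4 [221.2°–278.6°] simple-harmonic, h=-9: full span → s += -9 → s = 35.0000
seg 5 [278.6°–360°] uniform, h=10: θ=317.6° here. β=39, B=81.4. 10·39/81.4 = 4.7912 → s = 39.7912

39.7912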